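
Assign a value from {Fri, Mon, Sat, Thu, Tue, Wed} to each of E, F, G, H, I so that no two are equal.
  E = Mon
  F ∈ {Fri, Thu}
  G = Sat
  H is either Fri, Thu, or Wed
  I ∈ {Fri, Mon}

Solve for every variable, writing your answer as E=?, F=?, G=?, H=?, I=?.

E's domain is down to {Mon}, so E = Mon. So I can't be Mon.
That leaves G = Sat.
That leaves I = Fri. Remove Fri from F, H.
That leaves F = Thu. Eliminate Thu elsewhere: H.
That leaves H = Wed.

E=Mon, F=Thu, G=Sat, H=Wed, I=Fri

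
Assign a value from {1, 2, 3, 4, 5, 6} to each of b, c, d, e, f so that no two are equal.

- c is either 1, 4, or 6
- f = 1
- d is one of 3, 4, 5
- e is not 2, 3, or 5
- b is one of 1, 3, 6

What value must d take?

5

f's domain is down to {1}, so f = 1. Eliminate 1 elsewhere: b, c, e.
Among the 4 still-open variables, 5 fits only d (and all 4 values in {3, 4, 5, 6} must be used), so d = 5.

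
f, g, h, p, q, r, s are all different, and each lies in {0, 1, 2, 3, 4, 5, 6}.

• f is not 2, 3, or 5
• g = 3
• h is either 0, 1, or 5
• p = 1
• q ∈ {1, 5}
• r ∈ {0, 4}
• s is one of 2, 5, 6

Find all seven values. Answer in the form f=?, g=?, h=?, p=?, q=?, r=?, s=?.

g has just one choice, so g = 3.
That leaves p = 1. Strike 1 from f, h, q.
q's domain is down to {5}, so q = 5. So h, s can't be 5.
That leaves h = 0. So f, r can't be 0.
r has just one choice, so r = 4. Eliminate 4 elsewhere: f.
That leaves f = 6. Eliminate 6 elsewhere: s.
s's domain is down to {2}, so s = 2.

f=6, g=3, h=0, p=1, q=5, r=4, s=2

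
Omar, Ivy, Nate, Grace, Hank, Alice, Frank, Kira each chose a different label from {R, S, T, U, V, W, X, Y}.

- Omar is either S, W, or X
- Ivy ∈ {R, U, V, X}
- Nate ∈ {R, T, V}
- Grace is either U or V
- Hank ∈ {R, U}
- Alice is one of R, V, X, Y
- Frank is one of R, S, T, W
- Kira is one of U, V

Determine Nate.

T

Among the 8 variables, Y fits only Alice (and all 8 values in {R, S, T, U, V, W, X, Y} must be used), so Alice = Y.
The 2 variables Grace and Kira are confined to {U, V}, which locks those values in; drop them from Ivy, Nate, Hank.
That leaves Hank = R. Eliminate R elsewhere: Ivy, Nate, Frank.
So Nate = T.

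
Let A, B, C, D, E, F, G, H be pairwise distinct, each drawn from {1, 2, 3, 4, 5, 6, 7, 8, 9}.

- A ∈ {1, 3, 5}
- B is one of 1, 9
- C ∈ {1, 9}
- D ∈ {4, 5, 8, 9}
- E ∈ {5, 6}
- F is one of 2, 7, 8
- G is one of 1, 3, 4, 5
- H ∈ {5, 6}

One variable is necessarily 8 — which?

D

B and C between them cover only {1, 9} — a naked pair. Remove those values from A, D, G.
The 2 variables E and H are confined to {5, 6}, which locks those values in; drop them from A, D, G.
That leaves A = 3. So G can't be 3.
G's domain is down to {4}, so G = 4. So D can't be 4.
So 8 goes to D.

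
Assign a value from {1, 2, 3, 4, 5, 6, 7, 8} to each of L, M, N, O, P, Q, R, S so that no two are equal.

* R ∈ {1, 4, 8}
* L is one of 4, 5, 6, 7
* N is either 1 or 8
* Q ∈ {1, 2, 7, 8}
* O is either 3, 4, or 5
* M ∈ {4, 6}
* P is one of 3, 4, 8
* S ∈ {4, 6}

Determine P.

Among the 8 variables, 2 fits only Q (and all 8 values in {1, 2, 3, 4, 5, 6, 7, 8} must be used), so Q = 2.
The 7 still-open variables draw from only 7 values {1, 3, 4, 5, 6, 7, 8}, so each is used; only L can be 7, hence L = 7.
The 6 still-open variables together cover exactly {1, 3, 4, 5, 6, 8} — 6 values for 6 variables — and 5 appears only in O's list, so O = 5.
The 5 still-open variables draw from only 5 values {1, 3, 4, 6, 8}, so each is used; only P can be 3, hence P = 3.

3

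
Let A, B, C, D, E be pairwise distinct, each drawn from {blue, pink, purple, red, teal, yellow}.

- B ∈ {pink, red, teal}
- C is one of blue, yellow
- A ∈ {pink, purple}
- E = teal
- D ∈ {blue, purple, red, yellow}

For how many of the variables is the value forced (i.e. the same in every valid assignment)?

1

E's domain is down to {teal}, so E = teal. Eliminate teal elsewhere: B.
Determined: E=teal. The other variables each still have more than one consistent value. That makes 1.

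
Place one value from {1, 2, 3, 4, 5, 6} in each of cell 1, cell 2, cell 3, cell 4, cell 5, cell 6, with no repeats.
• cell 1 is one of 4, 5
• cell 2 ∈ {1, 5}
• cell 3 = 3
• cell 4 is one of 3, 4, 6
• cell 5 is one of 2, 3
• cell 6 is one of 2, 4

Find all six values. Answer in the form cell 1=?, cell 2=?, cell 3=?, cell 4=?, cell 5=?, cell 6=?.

cell 1=5, cell 2=1, cell 3=3, cell 4=6, cell 5=2, cell 6=4

cell 3 has just one choice, so cell 3 = 3. So cell 4, cell 5 can't be 3.
cell 5 must be 2 (only option left). Remove 2 from cell 6.
That leaves cell 6 = 4. Eliminate 4 elsewhere: cell 1, cell 4.
That leaves cell 1 = 5. Eliminate 5 elsewhere: cell 2.
cell 2 has just one choice, so cell 2 = 1.
cell 4 has just one choice, so cell 4 = 6.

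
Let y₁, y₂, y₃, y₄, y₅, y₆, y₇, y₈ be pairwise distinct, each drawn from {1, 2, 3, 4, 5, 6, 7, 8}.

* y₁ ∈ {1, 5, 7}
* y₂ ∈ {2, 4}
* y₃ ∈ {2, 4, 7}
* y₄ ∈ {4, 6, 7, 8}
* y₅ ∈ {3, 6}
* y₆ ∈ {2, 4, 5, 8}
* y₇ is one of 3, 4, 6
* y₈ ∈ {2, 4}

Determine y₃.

The 8 variables draw from only 8 values {1, 2, 3, 4, 5, 6, 7, 8}, so each is used; only y₁ can be 1, hence y₁ = 1.
The 7 still-open variables draw from only 7 values {2, 3, 4, 5, 6, 7, 8}, so each is used; only y₆ can be 5, hence y₆ = 5.
The 6 still-open variables together cover exactly {2, 3, 4, 6, 7, 8} — 6 values for 6 variables — and 8 appears only in y₄'s list, so y₄ = 8.
Among the 5 still-open variables, 7 fits only y₃ (and all 5 values in {2, 3, 4, 6, 7} must be used), so y₃ = 7.

7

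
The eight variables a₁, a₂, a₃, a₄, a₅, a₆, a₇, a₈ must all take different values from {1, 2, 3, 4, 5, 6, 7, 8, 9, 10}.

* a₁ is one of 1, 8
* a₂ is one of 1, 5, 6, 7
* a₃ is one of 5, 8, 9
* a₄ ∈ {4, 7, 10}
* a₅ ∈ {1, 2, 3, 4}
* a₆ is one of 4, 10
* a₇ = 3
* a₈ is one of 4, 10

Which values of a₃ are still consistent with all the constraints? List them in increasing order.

a₇'s domain is down to {3}, so a₇ = 3. So a₅ can't be 3.
a₆ and a₈ between them cover only {4, 10} — a naked pair. Remove those values from a₄, a₅.
a₄ has just one choice, so a₄ = 7. Strike 7 from a₂.
No further eliminations apply; a₃ can still be any of 5, 8, 9.

5, 8, 9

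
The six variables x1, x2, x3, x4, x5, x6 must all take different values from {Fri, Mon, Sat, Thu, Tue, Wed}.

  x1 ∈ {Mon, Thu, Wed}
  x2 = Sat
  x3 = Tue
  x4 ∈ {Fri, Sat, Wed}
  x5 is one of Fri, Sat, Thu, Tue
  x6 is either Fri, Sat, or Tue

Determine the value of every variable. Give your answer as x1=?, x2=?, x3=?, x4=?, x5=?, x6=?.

x1=Mon, x2=Sat, x3=Tue, x4=Wed, x5=Thu, x6=Fri

x2 must be Sat (only option left). Remove Sat from x4, x5, x6.
x3 has just one choice, so x3 = Tue. Strike Tue from x5, x6.
x6's domain is down to {Fri}, so x6 = Fri. Eliminate Fri elsewhere: x4, x5.
That leaves x4 = Wed. Remove Wed from x1.
That leaves x5 = Thu. Eliminate Thu elsewhere: x1.
x1 must be Mon (only option left).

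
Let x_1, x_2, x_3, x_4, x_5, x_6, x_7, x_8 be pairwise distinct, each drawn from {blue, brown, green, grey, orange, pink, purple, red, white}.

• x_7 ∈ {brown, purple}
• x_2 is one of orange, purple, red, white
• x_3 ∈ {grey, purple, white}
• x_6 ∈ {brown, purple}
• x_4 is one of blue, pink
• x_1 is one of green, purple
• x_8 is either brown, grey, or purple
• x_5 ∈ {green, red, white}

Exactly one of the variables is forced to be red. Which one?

x_5

The 2 variables x_6 and x_7 are confined to {brown, purple}, which locks those values in; drop them from x_1, x_2, x_3, x_8.
x_1 must be green (only option left). So x_5 can't be green.
x_8 must be grey (only option left). Strike grey from x_3.
x_3 has just one choice, so x_3 = white. Eliminate white elsewhere: x_2, x_5.
So red goes to x_5.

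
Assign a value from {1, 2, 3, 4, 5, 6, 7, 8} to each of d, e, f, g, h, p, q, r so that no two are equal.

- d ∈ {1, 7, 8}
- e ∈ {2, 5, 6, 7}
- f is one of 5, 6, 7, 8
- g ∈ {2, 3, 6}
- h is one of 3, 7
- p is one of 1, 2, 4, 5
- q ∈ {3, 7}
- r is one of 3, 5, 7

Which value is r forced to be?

5

The 8 variables together cover exactly {1, 2, 3, 4, 5, 6, 7, 8} — 8 values for 8 variables — and 4 appears only in p's list, so p = 4.
The 7 still-open variables draw from only 7 values {1, 2, 3, 5, 6, 7, 8}, so each is used; only d can be 1, hence d = 1.
Among the 6 still-open variables, 8 fits only f (and all 6 values in {2, 3, 5, 6, 7, 8} must be used), so f = 8.
h and q between them cover only {3, 7} — a naked pair. Remove those values from e, g, r.
So r = 5.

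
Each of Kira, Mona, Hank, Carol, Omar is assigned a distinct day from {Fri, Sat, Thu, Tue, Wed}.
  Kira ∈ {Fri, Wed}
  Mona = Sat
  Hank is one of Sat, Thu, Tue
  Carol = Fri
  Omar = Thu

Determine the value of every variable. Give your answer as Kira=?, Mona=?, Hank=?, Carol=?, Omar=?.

Kira=Wed, Mona=Sat, Hank=Tue, Carol=Fri, Omar=Thu

Mona must be Sat (only option left). Remove Sat from Hank.
Carol must be Fri (only option left). Remove Fri from Kira.
Omar's domain is down to {Thu}, so Omar = Thu. Remove Thu from Hank.
Kira has just one choice, so Kira = Wed.
Hank's domain is down to {Tue}, so Hank = Tue.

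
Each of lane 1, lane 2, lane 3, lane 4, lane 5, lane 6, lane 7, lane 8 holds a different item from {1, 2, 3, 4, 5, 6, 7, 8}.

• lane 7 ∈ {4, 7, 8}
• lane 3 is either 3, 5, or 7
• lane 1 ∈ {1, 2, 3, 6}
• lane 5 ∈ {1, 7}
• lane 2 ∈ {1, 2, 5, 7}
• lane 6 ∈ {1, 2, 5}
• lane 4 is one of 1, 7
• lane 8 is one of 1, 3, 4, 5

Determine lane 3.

3

The 8 variables together cover exactly {1, 2, 3, 4, 5, 6, 7, 8} — 8 values for 8 variables — and 6 appears only in lane 1's list, so lane 1 = 6.
Among the 7 still-open variables, 8 fits only lane 7 (and all 7 values in {1, 2, 3, 4, 5, 7, 8} must be used), so lane 7 = 8.
The 6 still-open variables draw from only 6 values {1, 2, 3, 4, 5, 7}, so each is used; only lane 8 can be 4, hence lane 8 = 4.
The 5 still-open variables draw from only 5 values {1, 2, 3, 5, 7}, so each is used; only lane 3 can be 3, hence lane 3 = 3.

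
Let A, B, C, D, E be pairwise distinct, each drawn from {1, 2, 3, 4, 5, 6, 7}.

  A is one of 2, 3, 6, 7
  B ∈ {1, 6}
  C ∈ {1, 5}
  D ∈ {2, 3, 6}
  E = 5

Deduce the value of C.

1

E must be 5 (only option left). Remove 5 from C.
So C = 1.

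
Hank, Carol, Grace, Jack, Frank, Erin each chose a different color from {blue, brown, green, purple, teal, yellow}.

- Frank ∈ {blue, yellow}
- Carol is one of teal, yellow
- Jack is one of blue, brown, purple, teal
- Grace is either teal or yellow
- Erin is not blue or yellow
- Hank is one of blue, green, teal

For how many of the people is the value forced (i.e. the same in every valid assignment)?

2

Carol and Grace between them cover only {teal, yellow} — a naked pair. Remove those values from Hank, Jack, Frank, Erin.
Frank has just one choice, so Frank = blue. Remove blue from Hank, Jack.
Hank's domain is down to {green}, so Hank = green. Eliminate green elsewhere: Erin.
Determined: Hank=green, Frank=blue. The other people each still have more than one consistent value. That makes 2.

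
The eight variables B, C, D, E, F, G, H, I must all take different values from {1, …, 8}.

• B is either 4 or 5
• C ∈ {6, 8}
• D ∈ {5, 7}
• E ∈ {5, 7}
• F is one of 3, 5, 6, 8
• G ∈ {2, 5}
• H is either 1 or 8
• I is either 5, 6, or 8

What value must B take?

Among the 8 variables, 1 fits only H (and all 8 values in {1, 2, 3, 4, 5, 6, 7, 8} must be used), so H = 1.
The 7 still-open variables together cover exactly {2, 3, 4, 5, 6, 7, 8} — 7 values for 7 variables — and 2 appears only in G's list, so G = 2.
The 6 still-open variables draw from only 6 values {3, 4, 5, 6, 7, 8}, so each is used; only F can be 3, hence F = 3.
The 5 still-open variables together cover exactly {4, 5, 6, 7, 8} — 5 values for 5 variables — and 4 appears only in B's list, so B = 4.

4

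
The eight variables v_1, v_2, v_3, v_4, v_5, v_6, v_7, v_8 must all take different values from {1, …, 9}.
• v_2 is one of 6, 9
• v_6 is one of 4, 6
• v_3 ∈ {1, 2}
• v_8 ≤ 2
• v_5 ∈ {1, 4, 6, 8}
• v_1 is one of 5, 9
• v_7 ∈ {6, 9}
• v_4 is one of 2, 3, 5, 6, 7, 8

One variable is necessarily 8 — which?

The 2 variables v_2 and v_7 are confined to {6, 9}, which locks those values in; drop them from v_1, v_4, v_5, v_6.
That leaves v_1 = 5. So v_4 can't be 5.
v_6 must be 4 (only option left). Remove 4 from v_5.
v_3 and v_8 share exactly the 2 values {1, 2}; by pigeonhole those values go to them, so strike 1, 2 from v_4, v_5.

v_5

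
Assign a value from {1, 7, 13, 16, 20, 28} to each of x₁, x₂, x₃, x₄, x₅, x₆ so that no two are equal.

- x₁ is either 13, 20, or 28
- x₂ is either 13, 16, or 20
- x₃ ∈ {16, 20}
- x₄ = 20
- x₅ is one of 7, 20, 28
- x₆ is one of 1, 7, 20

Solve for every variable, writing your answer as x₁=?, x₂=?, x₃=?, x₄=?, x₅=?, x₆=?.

x₁=28, x₂=13, x₃=16, x₄=20, x₅=7, x₆=1

x₄'s domain is down to {20}, so x₄ = 20. Strike 20 from x₁, x₂, x₃, x₅, x₆.
x₃ must be 16 (only option left). Strike 16 from x₂.
x₂ has just one choice, so x₂ = 13. Eliminate 13 elsewhere: x₁.
x₁ has just one choice, so x₁ = 28. Strike 28 from x₅.
x₅'s domain is down to {7}, so x₅ = 7. Eliminate 7 elsewhere: x₆.
x₆'s domain is down to {1}, so x₆ = 1.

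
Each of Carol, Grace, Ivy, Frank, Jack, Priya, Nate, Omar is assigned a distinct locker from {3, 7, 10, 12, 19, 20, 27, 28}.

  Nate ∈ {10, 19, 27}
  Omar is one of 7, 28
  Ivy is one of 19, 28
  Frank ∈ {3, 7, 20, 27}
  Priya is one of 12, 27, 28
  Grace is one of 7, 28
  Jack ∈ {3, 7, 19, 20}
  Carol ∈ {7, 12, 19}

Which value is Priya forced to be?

The 8 variables together cover exactly {3, 7, 10, 12, 19, 20, 27, 28} — 8 values for 8 variables — and 10 appears only in Nate's list, so Nate = 10.
Grace and Omar share exactly the 2 values {7, 28}; by pigeonhole those values go to them, so strike 7, 28 from Carol, Ivy, Frank, Jack, Priya.
That leaves Ivy = 19. Remove 19 from Carol, Jack.
That leaves Carol = 12. So Priya can't be 12.
So Priya = 27.

27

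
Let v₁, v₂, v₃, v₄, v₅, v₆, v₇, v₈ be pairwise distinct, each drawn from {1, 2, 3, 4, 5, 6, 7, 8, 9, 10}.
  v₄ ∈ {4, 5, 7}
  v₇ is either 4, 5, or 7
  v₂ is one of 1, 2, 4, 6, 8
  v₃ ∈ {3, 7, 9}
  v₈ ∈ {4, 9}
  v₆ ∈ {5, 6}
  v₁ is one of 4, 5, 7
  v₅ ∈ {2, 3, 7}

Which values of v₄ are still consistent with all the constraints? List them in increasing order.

4, 5, 7

v₁, v₄, v₇ share exactly the 3 values {4, 5, 7}; by pigeonhole those values go to them, so strike 4, 5, 7 from v₂, v₃, v₅, v₆, v₈.
v₆ has just one choice, so v₆ = 6. Strike 6 from v₂.
v₈'s domain is down to {9}, so v₈ = 9. Eliminate 9 elsewhere: v₃.
v₃'s domain is down to {3}, so v₃ = 3. Strike 3 from v₅.
That leaves v₅ = 2. Strike 2 from v₂.
No further eliminations apply; v₄ can still be any of 4, 5, 7.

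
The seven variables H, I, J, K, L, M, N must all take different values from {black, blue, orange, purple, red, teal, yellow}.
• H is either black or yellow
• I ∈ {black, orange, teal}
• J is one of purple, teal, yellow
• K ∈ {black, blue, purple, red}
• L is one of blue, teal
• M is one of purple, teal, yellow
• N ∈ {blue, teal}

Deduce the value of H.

Among the 7 variables, orange fits only I (and all 7 values in {black, blue, orange, purple, red, teal, yellow} must be used), so I = orange.
The 6 still-open variables together cover exactly {black, blue, purple, red, teal, yellow} — 6 values for 6 variables — and red appears only in K's list, so K = red.
The 5 still-open variables draw from only 5 values {black, blue, purple, teal, yellow}, so each is used; only H can be black, hence H = black.

black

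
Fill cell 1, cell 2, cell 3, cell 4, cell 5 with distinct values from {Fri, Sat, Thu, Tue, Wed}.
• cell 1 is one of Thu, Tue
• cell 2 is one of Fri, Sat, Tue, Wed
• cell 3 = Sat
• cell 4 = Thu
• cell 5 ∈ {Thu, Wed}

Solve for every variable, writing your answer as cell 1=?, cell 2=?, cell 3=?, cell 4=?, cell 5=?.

cell 1=Tue, cell 2=Fri, cell 3=Sat, cell 4=Thu, cell 5=Wed

cell 3 has just one choice, so cell 3 = Sat. Eliminate Sat elsewhere: cell 2.
cell 4 has just one choice, so cell 4 = Thu. Remove Thu from cell 1, cell 5.
cell 5 has just one choice, so cell 5 = Wed. Eliminate Wed elsewhere: cell 2.
cell 1 must be Tue (only option left). Strike Tue from cell 2.
cell 2 has just one choice, so cell 2 = Fri.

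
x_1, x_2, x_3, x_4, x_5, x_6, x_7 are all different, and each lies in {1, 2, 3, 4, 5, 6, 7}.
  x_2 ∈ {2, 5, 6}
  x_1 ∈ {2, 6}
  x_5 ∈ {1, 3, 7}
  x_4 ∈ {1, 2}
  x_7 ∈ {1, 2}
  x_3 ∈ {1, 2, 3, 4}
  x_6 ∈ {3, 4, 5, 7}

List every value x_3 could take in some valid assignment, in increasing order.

x_4 and x_7 share exactly the 2 values {1, 2}; by pigeonhole those values go to them, so strike 1, 2 from x_1, x_2, x_3, x_5.
x_1 has just one choice, so x_1 = 6. Eliminate 6 elsewhere: x_2.
x_2's domain is down to {5}, so x_2 = 5. Strike 5 from x_6.
No further eliminations apply; x_3 can still be any of 3, 4.

3, 4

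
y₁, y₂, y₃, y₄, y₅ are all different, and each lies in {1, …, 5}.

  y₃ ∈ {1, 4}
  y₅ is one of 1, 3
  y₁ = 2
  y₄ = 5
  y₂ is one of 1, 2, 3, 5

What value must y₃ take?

y₁'s domain is down to {2}, so y₁ = 2. Strike 2 from y₂.
That leaves y₄ = 5. Strike 5 from y₂.
The 3 still-open variables together cover exactly {1, 3, 4} — 3 values for 3 variables — and 4 appears only in y₃'s list, so y₃ = 4.

4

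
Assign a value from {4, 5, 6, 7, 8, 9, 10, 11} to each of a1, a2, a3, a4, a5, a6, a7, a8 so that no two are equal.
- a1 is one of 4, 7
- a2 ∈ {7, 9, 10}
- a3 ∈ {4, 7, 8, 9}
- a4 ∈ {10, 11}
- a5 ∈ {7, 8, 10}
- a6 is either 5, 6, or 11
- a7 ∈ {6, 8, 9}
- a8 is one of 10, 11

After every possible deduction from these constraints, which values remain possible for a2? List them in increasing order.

7, 9

The 8 variables together cover exactly {4, 5, 6, 7, 8, 9, 10, 11} — 8 values for 8 variables — and 5 appears only in a6's list, so a6 = 5.
The 7 still-open variables together cover exactly {4, 6, 7, 8, 9, 10, 11} — 7 values for 7 variables — and 6 appears only in a7's list, so a7 = 6.
a4 and a8 between them cover only {10, 11} — a naked pair. Remove those values from a2, a5.
No further eliminations apply; a2 can still be any of 7, 9.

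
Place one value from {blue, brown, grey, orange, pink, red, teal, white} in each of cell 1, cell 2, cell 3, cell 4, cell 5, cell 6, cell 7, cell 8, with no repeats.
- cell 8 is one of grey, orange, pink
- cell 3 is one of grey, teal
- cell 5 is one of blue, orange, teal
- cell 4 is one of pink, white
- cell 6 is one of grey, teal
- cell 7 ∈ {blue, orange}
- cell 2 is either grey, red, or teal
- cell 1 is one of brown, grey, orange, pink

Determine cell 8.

Among the 8 variables, brown fits only cell 1 (and all 8 values in {blue, brown, grey, orange, pink, red, teal, white} must be used), so cell 1 = brown.
Among the 7 still-open variables, red fits only cell 2 (and all 7 values in {blue, grey, orange, pink, red, teal, white} must be used), so cell 2 = red.
Among the 6 still-open variables, white fits only cell 4 (and all 6 values in {blue, grey, orange, pink, teal, white} must be used), so cell 4 = white.
The 5 still-open variables together cover exactly {blue, grey, orange, pink, teal} — 5 values for 5 variables — and pink appears only in cell 8's list, so cell 8 = pink.

pink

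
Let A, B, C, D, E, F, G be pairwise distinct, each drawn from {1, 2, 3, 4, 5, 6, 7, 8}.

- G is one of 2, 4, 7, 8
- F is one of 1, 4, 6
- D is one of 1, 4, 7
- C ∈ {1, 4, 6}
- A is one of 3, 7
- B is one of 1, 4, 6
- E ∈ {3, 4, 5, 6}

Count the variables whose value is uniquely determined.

3

B, C, F between them cover only {1, 4, 6} — a naked triple. Remove those values from D, E, G.
That leaves D = 7. So A, G can't be 7.
A has just one choice, so A = 3. So E can't be 3.
E has just one choice, so E = 5.
Determined: A=3, D=7, E=5. The other variables each still have more than one consistent value. That makes 3.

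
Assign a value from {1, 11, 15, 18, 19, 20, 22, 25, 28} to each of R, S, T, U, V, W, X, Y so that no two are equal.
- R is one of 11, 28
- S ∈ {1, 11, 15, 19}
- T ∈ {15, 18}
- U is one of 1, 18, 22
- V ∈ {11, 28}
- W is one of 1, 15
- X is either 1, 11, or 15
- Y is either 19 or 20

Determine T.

The 8 variables draw from only 8 values {1, 11, 15, 18, 19, 20, 22, 28}, so each is used; only Y can be 20, hence Y = 20.
Among the 7 still-open variables, 19 fits only S (and all 7 values in {1, 11, 15, 18, 19, 22, 28} must be used), so S = 19.
The 6 still-open variables draw from only 6 values {1, 11, 15, 18, 22, 28}, so each is used; only U can be 22, hence U = 22.
The 5 still-open variables together cover exactly {1, 11, 15, 18, 28} — 5 values for 5 variables — and 18 appears only in T's list, so T = 18.

18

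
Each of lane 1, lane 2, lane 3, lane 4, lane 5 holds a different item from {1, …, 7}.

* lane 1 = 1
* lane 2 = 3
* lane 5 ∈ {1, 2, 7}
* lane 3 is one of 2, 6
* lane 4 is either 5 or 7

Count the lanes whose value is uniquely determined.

2

lane 1's domain is down to {1}, so lane 1 = 1. Eliminate 1 elsewhere: lane 5.
That leaves lane 2 = 3.
Determined: lane 1=1, lane 2=3. The other lanes each still have more than one consistent value. That makes 2.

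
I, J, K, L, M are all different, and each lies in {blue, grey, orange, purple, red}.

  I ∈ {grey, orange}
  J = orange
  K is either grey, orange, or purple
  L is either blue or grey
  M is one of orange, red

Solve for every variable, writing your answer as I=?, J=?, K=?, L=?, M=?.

I=grey, J=orange, K=purple, L=blue, M=red

J has just one choice, so J = orange. Eliminate orange elsewhere: I, K, M.
M's domain is down to {red}, so M = red.
I has just one choice, so I = grey. Remove grey from K, L.
K has just one choice, so K = purple.
L's domain is down to {blue}, so L = blue.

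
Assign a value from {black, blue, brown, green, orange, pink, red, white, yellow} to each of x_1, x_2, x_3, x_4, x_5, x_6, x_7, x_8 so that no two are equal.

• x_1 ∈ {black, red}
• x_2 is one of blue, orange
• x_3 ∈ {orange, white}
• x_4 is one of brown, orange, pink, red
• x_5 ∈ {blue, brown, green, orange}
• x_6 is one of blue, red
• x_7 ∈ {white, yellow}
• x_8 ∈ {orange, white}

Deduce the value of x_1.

black

The 2 variables x_3 and x_8 are confined to {orange, white}, which locks those values in; drop them from x_2, x_4, x_5, x_7.
x_2's domain is down to {blue}, so x_2 = blue. Strike blue from x_5, x_6.
x_6's domain is down to {red}, so x_6 = red. Strike red from x_1, x_4.
So x_1 = black.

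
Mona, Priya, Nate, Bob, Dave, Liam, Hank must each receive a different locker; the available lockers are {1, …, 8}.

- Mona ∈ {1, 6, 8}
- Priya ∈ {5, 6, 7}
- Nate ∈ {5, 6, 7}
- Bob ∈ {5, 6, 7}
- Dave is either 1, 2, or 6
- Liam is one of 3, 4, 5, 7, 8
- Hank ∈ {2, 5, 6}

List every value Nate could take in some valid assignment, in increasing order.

5, 6, 7

Priya, Nate, Bob between them cover only {5, 6, 7} — a naked triple. Remove those values from Mona, Dave, Liam, Hank.
That leaves Hank = 2. Eliminate 2 elsewhere: Dave.
Dave must be 1 (only option left). Remove 1 from Mona.
That leaves Mona = 8. Remove 8 from Liam.
No further eliminations apply; Nate can still be any of 5, 6, 7.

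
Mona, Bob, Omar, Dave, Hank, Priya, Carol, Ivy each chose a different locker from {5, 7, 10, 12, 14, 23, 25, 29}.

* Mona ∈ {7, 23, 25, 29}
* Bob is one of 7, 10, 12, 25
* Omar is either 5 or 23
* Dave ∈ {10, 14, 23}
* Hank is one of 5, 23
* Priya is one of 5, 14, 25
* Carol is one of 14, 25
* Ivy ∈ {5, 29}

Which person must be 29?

Among the 8 variables, 12 fits only Bob (and all 8 values in {5, 7, 10, 12, 14, 23, 25, 29} must be used), so Bob = 12.
Among the 7 still-open variables, 7 fits only Mona (and all 7 values in {5, 7, 10, 14, 23, 25, 29} must be used), so Mona = 7.
The 6 still-open variables draw from only 6 values {5, 10, 14, 23, 25, 29}, so each is used; only Dave can be 10, hence Dave = 10.
The 5 still-open variables draw from only 5 values {5, 14, 23, 25, 29}, so each is used; only Ivy can be 29, hence Ivy = 29.

Ivy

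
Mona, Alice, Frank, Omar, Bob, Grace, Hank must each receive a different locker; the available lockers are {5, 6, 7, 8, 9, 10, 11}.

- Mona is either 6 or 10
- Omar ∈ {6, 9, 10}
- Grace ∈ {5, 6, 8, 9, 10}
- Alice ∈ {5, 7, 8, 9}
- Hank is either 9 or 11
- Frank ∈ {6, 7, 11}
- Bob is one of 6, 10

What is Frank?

7

The 2 variables Mona and Bob are confined to {6, 10}, which locks those values in; drop them from Frank, Omar, Grace.
Omar has just one choice, so Omar = 9. Eliminate 9 elsewhere: Alice, Grace, Hank.
Hank's domain is down to {11}, so Hank = 11. Remove 11 from Frank.
So Frank = 7.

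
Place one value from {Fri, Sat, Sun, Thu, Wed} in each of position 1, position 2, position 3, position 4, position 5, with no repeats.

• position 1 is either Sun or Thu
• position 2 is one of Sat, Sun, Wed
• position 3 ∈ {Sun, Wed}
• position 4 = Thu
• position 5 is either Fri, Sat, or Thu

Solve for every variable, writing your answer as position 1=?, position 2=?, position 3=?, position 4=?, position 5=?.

position 1=Sun, position 2=Sat, position 3=Wed, position 4=Thu, position 5=Fri

position 4's domain is down to {Thu}, so position 4 = Thu. So position 1, position 5 can't be Thu.
position 1 must be Sun (only option left). Remove Sun from position 2, position 3.
position 3 must be Wed (only option left). Eliminate Wed elsewhere: position 2.
position 2 has just one choice, so position 2 = Sat. Eliminate Sat elsewhere: position 5.
position 5's domain is down to {Fri}, so position 5 = Fri.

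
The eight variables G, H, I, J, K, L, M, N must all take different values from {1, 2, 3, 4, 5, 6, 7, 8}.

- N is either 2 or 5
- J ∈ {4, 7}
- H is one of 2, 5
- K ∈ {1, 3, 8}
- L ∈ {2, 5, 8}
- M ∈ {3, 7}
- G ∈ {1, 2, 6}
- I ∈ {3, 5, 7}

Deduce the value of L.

8

Among the 8 variables, 4 fits only J (and all 8 values in {1, 2, 3, 4, 5, 6, 7, 8} must be used), so J = 4.
The 7 still-open variables draw from only 7 values {1, 2, 3, 5, 6, 7, 8}, so each is used; only G can be 6, hence G = 6.
The 6 still-open variables together cover exactly {1, 2, 3, 5, 7, 8} — 6 values for 6 variables — and 1 appears only in K's list, so K = 1.
The 5 still-open variables together cover exactly {2, 3, 5, 7, 8} — 5 values for 5 variables — and 8 appears only in L's list, so L = 8.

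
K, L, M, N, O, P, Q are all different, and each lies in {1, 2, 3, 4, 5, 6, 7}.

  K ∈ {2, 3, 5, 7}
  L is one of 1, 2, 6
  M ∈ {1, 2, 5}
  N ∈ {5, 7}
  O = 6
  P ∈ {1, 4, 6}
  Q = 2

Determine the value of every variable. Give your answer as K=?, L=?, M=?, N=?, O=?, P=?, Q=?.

K=3, L=1, M=5, N=7, O=6, P=4, Q=2

O must be 6 (only option left). Strike 6 from L, P.
Q's domain is down to {2}, so Q = 2. Remove 2 from K, L, M.
That leaves L = 1. Eliminate 1 elsewhere: M, P.
That leaves M = 5. Strike 5 from K, N.
That leaves N = 7. So K can't be 7.
P must be 4 (only option left).
K's domain is down to {3}, so K = 3.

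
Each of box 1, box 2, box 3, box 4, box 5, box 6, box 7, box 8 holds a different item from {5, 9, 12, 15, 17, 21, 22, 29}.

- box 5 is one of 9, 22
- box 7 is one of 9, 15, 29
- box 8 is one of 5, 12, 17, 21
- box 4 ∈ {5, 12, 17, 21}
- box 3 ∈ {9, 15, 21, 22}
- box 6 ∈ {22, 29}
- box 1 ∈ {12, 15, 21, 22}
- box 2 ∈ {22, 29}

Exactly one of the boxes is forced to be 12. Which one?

box 1

box 2 and box 6 between them cover only {22, 29} — a naked pair. Remove those values from box 1, box 3, box 5, box 7.
box 5's domain is down to {9}, so box 5 = 9. So box 3, box 7 can't be 9.
That leaves box 7 = 15. So box 1, box 3 can't be 15.
box 3 must be 21 (only option left). Strike 21 from box 1, box 4, box 8.
So 12 goes to box 1.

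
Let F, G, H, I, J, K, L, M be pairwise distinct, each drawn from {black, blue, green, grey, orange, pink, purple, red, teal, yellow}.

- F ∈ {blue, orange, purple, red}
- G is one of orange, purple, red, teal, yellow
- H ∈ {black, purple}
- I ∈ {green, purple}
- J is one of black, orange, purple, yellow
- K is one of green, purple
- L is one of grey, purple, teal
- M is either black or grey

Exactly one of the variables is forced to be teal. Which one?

L

The 2 variables I and K are confined to {green, purple}, which locks those values in; drop them from F, G, H, J, L.
H has just one choice, so H = black. So J, M can't be black.
M's domain is down to {grey}, so M = grey. Remove grey from L.
So teal goes to L.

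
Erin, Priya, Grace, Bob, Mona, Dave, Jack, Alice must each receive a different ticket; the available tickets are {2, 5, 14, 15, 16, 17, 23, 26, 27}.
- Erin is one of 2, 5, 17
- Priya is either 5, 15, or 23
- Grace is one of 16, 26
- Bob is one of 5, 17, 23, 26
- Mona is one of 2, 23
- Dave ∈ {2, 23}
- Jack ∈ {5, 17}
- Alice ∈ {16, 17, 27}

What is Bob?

The 8 variables draw from only 8 values {2, 5, 15, 16, 17, 23, 26, 27}, so each is used; only Priya can be 15, hence Priya = 15.
Among the 7 still-open variables, 27 fits only Alice (and all 7 values in {2, 5, 16, 17, 23, 26, 27} must be used), so Alice = 27.
The 6 still-open variables together cover exactly {2, 5, 16, 17, 23, 26} — 6 values for 6 variables — and 16 appears only in Grace's list, so Grace = 16.
The 5 still-open variables draw from only 5 values {2, 5, 17, 23, 26}, so each is used; only Bob can be 26, hence Bob = 26.

26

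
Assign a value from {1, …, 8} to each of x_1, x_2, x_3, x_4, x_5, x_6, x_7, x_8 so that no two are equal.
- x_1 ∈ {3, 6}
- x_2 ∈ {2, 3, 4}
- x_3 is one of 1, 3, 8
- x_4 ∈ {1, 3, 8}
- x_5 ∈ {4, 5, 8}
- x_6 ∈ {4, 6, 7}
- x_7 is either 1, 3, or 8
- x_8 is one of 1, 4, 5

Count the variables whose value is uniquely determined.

The 8 variables together cover exactly {1, 2, 3, 4, 5, 6, 7, 8} — 8 values for 8 variables — and 2 appears only in x_2's list, so x_2 = 2.
The 7 still-open variables draw from only 7 values {1, 3, 4, 5, 6, 7, 8}, so each is used; only x_6 can be 7, hence x_6 = 7.
The 6 still-open variables together cover exactly {1, 3, 4, 5, 6, 8} — 6 values for 6 variables — and 6 appears only in x_1's list, so x_1 = 6.
x_3, x_4, x_7 share exactly the 3 values {1, 3, 8}; by pigeonhole those values go to them, so strike 1, 3, 8 from x_5, x_8.
Determined: x_1=6, x_2=2, x_6=7. The other variables each still have more than one consistent value. That makes 3.

3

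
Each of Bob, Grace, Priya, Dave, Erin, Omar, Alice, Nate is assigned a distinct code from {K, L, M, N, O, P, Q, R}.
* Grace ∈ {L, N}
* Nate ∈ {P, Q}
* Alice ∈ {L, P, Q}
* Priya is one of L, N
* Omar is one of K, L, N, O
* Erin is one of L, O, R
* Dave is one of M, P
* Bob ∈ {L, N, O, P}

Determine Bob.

The 8 variables together cover exactly {K, L, M, N, O, P, Q, R} — 8 values for 8 variables — and K appears only in Omar's list, so Omar = K.
The 7 still-open variables draw from only 7 values {L, M, N, O, P, Q, R}, so each is used; only Dave can be M, hence Dave = M.
Among the 6 still-open variables, R fits only Erin (and all 6 values in {L, N, O, P, Q, R} must be used), so Erin = R.
Among the 5 still-open variables, O fits only Bob (and all 5 values in {L, N, O, P, Q} must be used), so Bob = O.

O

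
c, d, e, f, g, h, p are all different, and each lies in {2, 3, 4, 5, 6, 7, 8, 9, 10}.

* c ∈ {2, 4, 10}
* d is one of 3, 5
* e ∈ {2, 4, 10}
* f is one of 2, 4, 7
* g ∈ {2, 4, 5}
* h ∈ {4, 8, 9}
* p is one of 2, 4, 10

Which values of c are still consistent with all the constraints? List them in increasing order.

2, 4, 10

c, e, p share exactly the 3 values {2, 4, 10}; by pigeonhole those values go to them, so strike 2, 4, 10 from f, g, h.
f's domain is down to {7}, so f = 7.
g has just one choice, so g = 5. Strike 5 from d.
d's domain is down to {3}, so d = 3.
No further eliminations apply; c can still be any of 2, 4, 10.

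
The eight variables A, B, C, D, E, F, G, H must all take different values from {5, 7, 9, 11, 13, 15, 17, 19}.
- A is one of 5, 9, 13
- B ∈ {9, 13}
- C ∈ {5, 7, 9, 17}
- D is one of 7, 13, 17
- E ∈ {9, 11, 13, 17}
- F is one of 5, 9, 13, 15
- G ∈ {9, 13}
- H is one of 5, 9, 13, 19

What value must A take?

The 8 variables draw from only 8 values {5, 7, 9, 11, 13, 15, 17, 19}, so each is used; only E can be 11, hence E = 11.
The 7 still-open variables together cover exactly {5, 7, 9, 13, 15, 17, 19} — 7 values for 7 variables — and 15 appears only in F's list, so F = 15.
The 6 still-open variables together cover exactly {5, 7, 9, 13, 17, 19} — 6 values for 6 variables — and 19 appears only in H's list, so H = 19.
B and G between them cover only {9, 13} — a naked pair. Remove those values from A, C, D.
So A = 5.

5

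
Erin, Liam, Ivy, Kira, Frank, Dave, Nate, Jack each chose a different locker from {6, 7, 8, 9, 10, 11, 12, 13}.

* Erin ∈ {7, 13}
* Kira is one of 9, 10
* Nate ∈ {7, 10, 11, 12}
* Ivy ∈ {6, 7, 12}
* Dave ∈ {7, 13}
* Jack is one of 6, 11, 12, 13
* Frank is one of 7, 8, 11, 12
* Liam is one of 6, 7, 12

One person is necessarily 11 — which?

The 8 variables together cover exactly {6, 7, 8, 9, 10, 11, 12, 13} — 8 values for 8 variables — and 8 appears only in Frank's list, so Frank = 8.
The 7 still-open variables draw from only 7 values {6, 7, 9, 10, 11, 12, 13}, so each is used; only Kira can be 9, hence Kira = 9.
Among the 6 still-open variables, 10 fits only Nate (and all 6 values in {6, 7, 10, 11, 12, 13} must be used), so Nate = 10.
The 5 still-open variables draw from only 5 values {6, 7, 11, 12, 13}, so each is used; only Jack can be 11, hence Jack = 11.

Jack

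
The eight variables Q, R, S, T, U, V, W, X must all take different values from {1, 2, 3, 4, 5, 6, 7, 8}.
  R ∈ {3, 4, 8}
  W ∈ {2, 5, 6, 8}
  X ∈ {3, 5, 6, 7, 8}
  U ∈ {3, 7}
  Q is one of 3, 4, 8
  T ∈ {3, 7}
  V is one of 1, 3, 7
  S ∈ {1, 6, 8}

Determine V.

The 8 variables draw from only 8 values {1, 2, 3, 4, 5, 6, 7, 8}, so each is used; only W can be 2, hence W = 2.
The 7 still-open variables together cover exactly {1, 3, 4, 5, 6, 7, 8} — 7 values for 7 variables — and 5 appears only in X's list, so X = 5.
Among the 6 still-open variables, 6 fits only S (and all 6 values in {1, 3, 4, 6, 7, 8} must be used), so S = 6.
The 5 still-open variables together cover exactly {1, 3, 4, 7, 8} — 5 values for 5 variables — and 1 appears only in V's list, so V = 1.

1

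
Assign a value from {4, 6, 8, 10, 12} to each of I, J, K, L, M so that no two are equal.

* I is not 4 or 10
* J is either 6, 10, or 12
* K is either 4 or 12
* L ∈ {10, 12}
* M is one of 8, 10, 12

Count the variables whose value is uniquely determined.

1

The 5 variables together cover exactly {4, 6, 8, 10, 12} — 5 values for 5 variables — and 4 appears only in K's list, so K = 4.
Determined: K=4. The other variables each still have more than one consistent value. That makes 1.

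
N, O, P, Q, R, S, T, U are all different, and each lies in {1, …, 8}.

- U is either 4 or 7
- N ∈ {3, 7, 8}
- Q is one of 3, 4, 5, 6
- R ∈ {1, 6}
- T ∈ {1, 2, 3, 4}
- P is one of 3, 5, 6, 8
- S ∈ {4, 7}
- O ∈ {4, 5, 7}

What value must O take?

5

Among the 8 variables, 2 fits only T (and all 8 values in {1, 2, 3, 4, 5, 6, 7, 8} must be used), so T = 2.
The 7 still-open variables together cover exactly {1, 3, 4, 5, 6, 7, 8} — 7 values for 7 variables — and 1 appears only in R's list, so R = 1.
S and U share exactly the 2 values {4, 7}; by pigeonhole those values go to them, so strike 4, 7 from N, O, Q.
So O = 5.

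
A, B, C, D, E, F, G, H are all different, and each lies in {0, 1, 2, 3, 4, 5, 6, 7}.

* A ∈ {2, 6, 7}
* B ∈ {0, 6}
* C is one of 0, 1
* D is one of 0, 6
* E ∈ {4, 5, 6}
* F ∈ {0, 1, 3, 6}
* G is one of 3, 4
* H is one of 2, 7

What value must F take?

3

The 8 variables together cover exactly {0, 1, 2, 3, 4, 5, 6, 7} — 8 values for 8 variables — and 5 appears only in E's list, so E = 5.
The 7 still-open variables together cover exactly {0, 1, 2, 3, 4, 6, 7} — 7 values for 7 variables — and 4 appears only in G's list, so G = 4.
Among the 6 still-open variables, 3 fits only F (and all 6 values in {0, 1, 2, 3, 6, 7} must be used), so F = 3.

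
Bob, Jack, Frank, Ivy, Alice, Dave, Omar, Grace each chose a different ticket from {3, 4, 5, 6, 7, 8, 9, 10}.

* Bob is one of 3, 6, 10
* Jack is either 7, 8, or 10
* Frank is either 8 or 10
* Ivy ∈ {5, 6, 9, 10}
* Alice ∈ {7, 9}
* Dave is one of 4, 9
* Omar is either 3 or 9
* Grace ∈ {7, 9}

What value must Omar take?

The 8 variables together cover exactly {3, 4, 5, 6, 7, 8, 9, 10} — 8 values for 8 variables — and 4 appears only in Dave's list, so Dave = 4.
The 7 still-open variables draw from only 7 values {3, 5, 6, 7, 8, 9, 10}, so each is used; only Ivy can be 5, hence Ivy = 5.
The 6 still-open variables together cover exactly {3, 6, 7, 8, 9, 10} — 6 values for 6 variables — and 6 appears only in Bob's list, so Bob = 6.
Among the 5 still-open variables, 3 fits only Omar (and all 5 values in {3, 7, 8, 9, 10} must be used), so Omar = 3.

3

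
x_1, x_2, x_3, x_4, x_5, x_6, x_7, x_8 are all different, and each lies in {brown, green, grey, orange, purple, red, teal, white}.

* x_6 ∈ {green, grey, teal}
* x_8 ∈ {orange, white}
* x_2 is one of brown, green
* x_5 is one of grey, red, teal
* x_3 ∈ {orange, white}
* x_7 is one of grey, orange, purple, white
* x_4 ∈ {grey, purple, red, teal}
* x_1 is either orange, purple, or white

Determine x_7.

grey

Among the 8 variables, brown fits only x_2 (and all 8 values in {brown, green, grey, orange, purple, red, teal, white} must be used), so x_2 = brown.
The 7 still-open variables draw from only 7 values {green, grey, orange, purple, red, teal, white}, so each is used; only x_6 can be green, hence x_6 = green.
x_3 and x_8 between them cover only {orange, white} — a naked pair. Remove those values from x_1, x_7.
x_1 must be purple (only option left). Strike purple from x_4, x_7.
So x_7 = grey.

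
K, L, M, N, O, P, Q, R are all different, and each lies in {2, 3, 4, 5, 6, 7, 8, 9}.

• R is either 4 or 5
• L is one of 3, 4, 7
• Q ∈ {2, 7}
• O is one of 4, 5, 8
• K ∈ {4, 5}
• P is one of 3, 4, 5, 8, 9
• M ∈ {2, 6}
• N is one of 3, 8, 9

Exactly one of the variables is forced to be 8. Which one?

Among the 8 variables, 6 fits only M (and all 8 values in {2, 3, 4, 5, 6, 7, 8, 9} must be used), so M = 6.
Among the 7 still-open variables, 2 fits only Q (and all 7 values in {2, 3, 4, 5, 7, 8, 9} must be used), so Q = 2.
The 6 still-open variables draw from only 6 values {3, 4, 5, 7, 8, 9}, so each is used; only L can be 7, hence L = 7.
The 2 variables K and R are confined to {4, 5}, which locks those values in; drop them from O, P.
So 8 goes to O.

O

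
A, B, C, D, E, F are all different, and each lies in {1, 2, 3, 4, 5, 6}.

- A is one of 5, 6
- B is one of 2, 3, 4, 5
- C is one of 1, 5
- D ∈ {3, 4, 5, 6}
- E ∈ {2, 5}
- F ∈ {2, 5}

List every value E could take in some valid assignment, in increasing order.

2, 5

Among the 6 variables, 1 fits only C (and all 6 values in {1, 2, 3, 4, 5, 6} must be used), so C = 1.
E and F share exactly the 2 values {2, 5}; by pigeonhole those values go to them, so strike 2, 5 from A, B, D.
A's domain is down to {6}, so A = 6. So D can't be 6.
No further eliminations apply; E can still be any of 2, 5.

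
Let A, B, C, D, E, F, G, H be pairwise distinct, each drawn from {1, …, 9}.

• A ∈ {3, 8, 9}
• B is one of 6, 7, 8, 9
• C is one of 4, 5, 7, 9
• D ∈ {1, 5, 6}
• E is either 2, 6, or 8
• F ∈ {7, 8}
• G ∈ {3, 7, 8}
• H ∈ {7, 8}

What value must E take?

2

The 2 variables F and H are confined to {7, 8}, which locks those values in; drop them from A, B, C, E, G.
That leaves G = 3. Remove 3 from A.
That leaves A = 9. So B, C can't be 9.
That leaves B = 6. Eliminate 6 elsewhere: D, E.
So E = 2.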